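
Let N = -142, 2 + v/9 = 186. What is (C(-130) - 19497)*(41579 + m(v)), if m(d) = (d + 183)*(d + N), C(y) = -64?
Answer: -55275962825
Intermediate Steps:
v = 1656 (v = -18 + 9*186 = -18 + 1674 = 1656)
m(d) = (-142 + d)*(183 + d) (m(d) = (d + 183)*(d - 142) = (183 + d)*(-142 + d) = (-142 + d)*(183 + d))
(C(-130) - 19497)*(41579 + m(v)) = (-64 - 19497)*(41579 + (-25986 + 1656² + 41*1656)) = -19561*(41579 + (-25986 + 2742336 + 67896)) = -19561*(41579 + 2784246) = -19561*2825825 = -55275962825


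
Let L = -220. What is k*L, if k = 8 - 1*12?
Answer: 880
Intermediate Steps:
k = -4 (k = 8 - 12 = -4)
k*L = -4*(-220) = 880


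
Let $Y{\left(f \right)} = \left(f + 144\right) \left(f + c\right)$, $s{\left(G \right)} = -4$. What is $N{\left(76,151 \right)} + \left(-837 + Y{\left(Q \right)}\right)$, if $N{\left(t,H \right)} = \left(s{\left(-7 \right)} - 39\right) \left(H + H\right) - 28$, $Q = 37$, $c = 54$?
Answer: $2620$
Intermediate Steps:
$Y{\left(f \right)} = \left(54 + f\right) \left(144 + f\right)$ ($Y{\left(f \right)} = \left(f + 144\right) \left(f + 54\right) = \left(144 + f\right) \left(54 + f\right) = \left(54 + f\right) \left(144 + f\right)$)
$N{\left(t,H \right)} = -28 - 86 H$ ($N{\left(t,H \right)} = \left(-4 - 39\right) \left(H + H\right) - 28 = - 43 \cdot 2 H - 28 = - 86 H - 28 = -28 - 86 H$)
$N{\left(76,151 \right)} + \left(-837 + Y{\left(Q \right)}\right) = \left(-28 - 12986\right) + \left(-837 + \left(7776 + 37^{2} + 198 \cdot 37\right)\right) = \left(-28 - 12986\right) + \left(-837 + \left(7776 + 1369 + 7326\right)\right) = -13014 + \left(-837 + 16471\right) = -13014 + 15634 = 2620$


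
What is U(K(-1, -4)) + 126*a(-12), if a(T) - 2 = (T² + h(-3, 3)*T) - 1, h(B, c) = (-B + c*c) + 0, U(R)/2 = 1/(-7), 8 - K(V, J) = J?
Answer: 880/7 ≈ 125.71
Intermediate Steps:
K(V, J) = 8 - J
U(R) = -2/7 (U(R) = 2/(-7) = 2*(-⅐) = -2/7)
h(B, c) = c² - B (h(B, c) = (-B + c²) + 0 = (c² - B) + 0 = c² - B)
a(T) = 1 + T² + 12*T (a(T) = 2 + ((T² + (3² - 1*(-3))*T) - 1) = 2 + ((T² + (9 + 3)*T) - 1) = 2 + ((T² + 12*T) - 1) = 2 + (-1 + T² + 12*T) = 1 + T² + 12*T)
U(K(-1, -4)) + 126*a(-12) = -2/7 + 126*(1 + (-12)² + 12*(-12)) = -2/7 + 126*(1 + 144 - 144) = -2/7 + 126*1 = -2/7 + 126 = 880/7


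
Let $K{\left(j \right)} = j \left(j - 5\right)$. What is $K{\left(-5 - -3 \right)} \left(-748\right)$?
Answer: $-10472$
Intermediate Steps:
$K{\left(j \right)} = j \left(-5 + j\right)$
$K{\left(-5 - -3 \right)} \left(-748\right) = \left(-5 - -3\right) \left(-5 - 2\right) \left(-748\right) = \left(-5 + 3\right) \left(-5 + \left(-5 + 3\right)\right) \left(-748\right) = - 2 \left(-5 - 2\right) \left(-748\right) = \left(-2\right) \left(-7\right) \left(-748\right) = 14 \left(-748\right) = -10472$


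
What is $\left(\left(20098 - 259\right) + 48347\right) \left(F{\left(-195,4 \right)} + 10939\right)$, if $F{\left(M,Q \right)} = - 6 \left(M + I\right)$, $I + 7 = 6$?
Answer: $826073390$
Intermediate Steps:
$I = -1$ ($I = -7 + 6 = -1$)
$F{\left(M,Q \right)} = 6 - 6 M$ ($F{\left(M,Q \right)} = - 6 \left(M - 1\right) = - 6 \left(-1 + M\right) = 6 - 6 M$)
$\left(\left(20098 - 259\right) + 48347\right) \left(F{\left(-195,4 \right)} + 10939\right) = \left(\left(20098 - 259\right) + 48347\right) \left(\left(6 - -1170\right) + 10939\right) = \left(19839 + 48347\right) \left(\left(6 + 1170\right) + 10939\right) = 68186 \left(1176 + 10939\right) = 68186 \cdot 12115 = 826073390$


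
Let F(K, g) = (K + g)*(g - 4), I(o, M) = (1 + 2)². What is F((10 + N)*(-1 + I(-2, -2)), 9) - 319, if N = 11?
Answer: 566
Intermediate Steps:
I(o, M) = 9 (I(o, M) = 3² = 9)
F(K, g) = (-4 + g)*(K + g) (F(K, g) = (K + g)*(-4 + g) = (-4 + g)*(K + g))
F((10 + N)*(-1 + I(-2, -2)), 9) - 319 = (9² - 4*(10 + 11)*(-1 + 9) - 4*9 + ((10 + 11)*(-1 + 9))*9) - 319 = (81 - 84*8 - 36 + (21*8)*9) - 319 = (81 - 4*168 - 36 + 168*9) - 319 = (81 - 672 - 36 + 1512) - 319 = 885 - 319 = 566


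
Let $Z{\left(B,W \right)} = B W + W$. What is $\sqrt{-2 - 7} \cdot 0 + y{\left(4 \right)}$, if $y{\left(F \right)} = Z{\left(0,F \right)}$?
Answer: $4$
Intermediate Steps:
$Z{\left(B,W \right)} = W + B W$
$y{\left(F \right)} = F$ ($y{\left(F \right)} = F \left(1 + 0\right) = F 1 = F$)
$\sqrt{-2 - 7} \cdot 0 + y{\left(4 \right)} = \sqrt{-2 - 7} \cdot 0 + 4 = \sqrt{-9} \cdot 0 + 4 = 3 i 0 + 4 = 0 + 4 = 4$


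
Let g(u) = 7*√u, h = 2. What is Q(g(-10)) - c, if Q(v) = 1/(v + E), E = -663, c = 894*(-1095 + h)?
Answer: 430000130715/440059 - 7*I*√10/440059 ≈ 9.7714e+5 - 5.0302e-5*I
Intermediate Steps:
c = -977142 (c = 894*(-1095 + 2) = 894*(-1093) = -977142)
Q(v) = 1/(-663 + v) (Q(v) = 1/(v - 663) = 1/(-663 + v))
Q(g(-10)) - c = 1/(-663 + 7*√(-10)) - 1*(-977142) = 1/(-663 + 7*(I*√10)) + 977142 = 1/(-663 + 7*I*√10) + 977142 = 977142 + 1/(-663 + 7*I*√10)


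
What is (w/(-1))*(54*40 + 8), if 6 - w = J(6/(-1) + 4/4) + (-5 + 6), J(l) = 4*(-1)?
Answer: -19512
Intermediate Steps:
J(l) = -4
w = 9 (w = 6 - (-4 + (-5 + 6)) = 6 - (-4 + 1) = 6 - 1*(-3) = 6 + 3 = 9)
(w/(-1))*(54*40 + 8) = (9/(-1))*(54*40 + 8) = (9*(-1))*(2160 + 8) = -9*2168 = -19512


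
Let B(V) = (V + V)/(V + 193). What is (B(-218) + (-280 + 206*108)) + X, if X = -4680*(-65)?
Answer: 8154636/25 ≈ 3.2619e+5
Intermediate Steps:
X = 304200
B(V) = 2*V/(193 + V) (B(V) = (2*V)/(193 + V) = 2*V/(193 + V))
(B(-218) + (-280 + 206*108)) + X = (2*(-218)/(193 - 218) + (-280 + 206*108)) + 304200 = (2*(-218)/(-25) + (-280 + 22248)) + 304200 = (2*(-218)*(-1/25) + 21968) + 304200 = (436/25 + 21968) + 304200 = 549636/25 + 304200 = 8154636/25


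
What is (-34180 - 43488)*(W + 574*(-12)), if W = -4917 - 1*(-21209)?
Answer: -730389872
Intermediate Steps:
W = 16292 (W = -4917 + 21209 = 16292)
(-34180 - 43488)*(W + 574*(-12)) = (-34180 - 43488)*(16292 + 574*(-12)) = -77668*(16292 - 6888) = -77668*9404 = -730389872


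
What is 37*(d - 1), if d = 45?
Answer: 1628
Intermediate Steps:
37*(d - 1) = 37*(45 - 1) = 37*44 = 1628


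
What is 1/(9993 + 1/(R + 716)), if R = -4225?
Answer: 3509/35065436 ≈ 0.00010007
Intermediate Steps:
1/(9993 + 1/(R + 716)) = 1/(9993 + 1/(-4225 + 716)) = 1/(9993 + 1/(-3509)) = 1/(9993 - 1/3509) = 1/(35065436/3509) = 3509/35065436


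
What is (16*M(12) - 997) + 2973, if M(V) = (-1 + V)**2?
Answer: 3912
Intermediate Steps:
(16*M(12) - 997) + 2973 = (16*(-1 + 12)**2 - 997) + 2973 = (16*11**2 - 997) + 2973 = (16*121 - 997) + 2973 = (1936 - 997) + 2973 = 939 + 2973 = 3912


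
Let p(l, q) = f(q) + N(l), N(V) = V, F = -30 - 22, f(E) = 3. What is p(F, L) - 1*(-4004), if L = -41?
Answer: 3955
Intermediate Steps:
F = -52
p(l, q) = 3 + l
p(F, L) - 1*(-4004) = (3 - 52) - 1*(-4004) = -49 + 4004 = 3955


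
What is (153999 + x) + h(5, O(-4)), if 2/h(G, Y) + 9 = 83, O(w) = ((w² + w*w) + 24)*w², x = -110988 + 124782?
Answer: 6208342/37 ≈ 1.6779e+5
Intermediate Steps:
x = 13794
O(w) = w²*(24 + 2*w²) (O(w) = ((w² + w²) + 24)*w² = (2*w² + 24)*w² = (24 + 2*w²)*w² = w²*(24 + 2*w²))
h(G, Y) = 1/37 (h(G, Y) = 2/(-9 + 83) = 2/74 = 2*(1/74) = 1/37)
(153999 + x) + h(5, O(-4)) = (153999 + 13794) + 1/37 = 167793 + 1/37 = 6208342/37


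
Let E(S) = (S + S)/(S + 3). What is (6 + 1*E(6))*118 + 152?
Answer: 3052/3 ≈ 1017.3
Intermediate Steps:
E(S) = 2*S/(3 + S) (E(S) = (2*S)/(3 + S) = 2*S/(3 + S))
(6 + 1*E(6))*118 + 152 = (6 + 1*(2*6/(3 + 6)))*118 + 152 = (6 + 1*(2*6/9))*118 + 152 = (6 + 1*(2*6*(⅑)))*118 + 152 = (6 + 1*(4/3))*118 + 152 = (6 + 4/3)*118 + 152 = (22/3)*118 + 152 = 2596/3 + 152 = 3052/3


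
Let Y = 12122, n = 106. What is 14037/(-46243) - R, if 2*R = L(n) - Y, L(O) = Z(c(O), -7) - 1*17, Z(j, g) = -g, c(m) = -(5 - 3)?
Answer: 280496001/46243 ≈ 6065.7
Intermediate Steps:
c(m) = -2 (c(m) = -1*2 = -2)
L(O) = -10 (L(O) = -1*(-7) - 1*17 = 7 - 17 = -10)
R = -6066 (R = (-10 - 1*12122)/2 = (-10 - 12122)/2 = (½)*(-12132) = -6066)
14037/(-46243) - R = 14037/(-46243) - 1*(-6066) = 14037*(-1/46243) + 6066 = -14037/46243 + 6066 = 280496001/46243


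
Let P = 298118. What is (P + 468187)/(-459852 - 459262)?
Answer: -766305/919114 ≈ -0.83374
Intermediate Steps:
(P + 468187)/(-459852 - 459262) = (298118 + 468187)/(-459852 - 459262) = 766305/(-919114) = 766305*(-1/919114) = -766305/919114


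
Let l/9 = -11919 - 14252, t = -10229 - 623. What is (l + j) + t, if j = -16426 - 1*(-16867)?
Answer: -245950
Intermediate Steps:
j = 441 (j = -16426 + 16867 = 441)
t = -10852
l = -235539 (l = 9*(-11919 - 14252) = 9*(-26171) = -235539)
(l + j) + t = (-235539 + 441) - 10852 = -235098 - 10852 = -245950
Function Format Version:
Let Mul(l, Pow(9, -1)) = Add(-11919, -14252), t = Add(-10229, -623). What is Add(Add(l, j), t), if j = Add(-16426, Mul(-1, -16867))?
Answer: -245950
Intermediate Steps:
j = 441 (j = Add(-16426, 16867) = 441)
t = -10852
l = -235539 (l = Mul(9, Add(-11919, -14252)) = Mul(9, -26171) = -235539)
Add(Add(l, j), t) = Add(Add(-235539, 441), -10852) = Add(-235098, -10852) = -245950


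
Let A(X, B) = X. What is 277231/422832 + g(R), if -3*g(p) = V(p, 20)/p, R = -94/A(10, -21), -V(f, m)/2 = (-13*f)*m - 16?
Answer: -3409090463/19873104 ≈ -171.54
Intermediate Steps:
V(f, m) = 32 + 26*f*m (V(f, m) = -2*((-13*f)*m - 16) = -2*(-13*f*m - 16) = -2*(-16 - 13*f*m) = 32 + 26*f*m)
R = -47/5 (R = -94/10 = -94*1/10 = -47/5 ≈ -9.4000)
g(p) = -(32 + 520*p)/(3*p) (g(p) = -(32 + 26*p*20)/(3*p) = -(32 + 520*p)/(3*p))
277231/422832 + g(R) = 277231/422832 + 8*(-4 - 65*(-47/5))/(3*(-47/5)) = 277231*(1/422832) + (8/3)*(-5/47)*(-4 + 611) = 277231/422832 + (8/3)*(-5/47)*607 = 277231/422832 - 24280/141 = -3409090463/19873104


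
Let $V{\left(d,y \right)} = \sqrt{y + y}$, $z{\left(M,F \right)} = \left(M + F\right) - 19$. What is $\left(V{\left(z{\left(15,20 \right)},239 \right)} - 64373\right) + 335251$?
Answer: $270878 + \sqrt{478} \approx 2.709 \cdot 10^{5}$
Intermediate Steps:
$z{\left(M,F \right)} = -19 + F + M$ ($z{\left(M,F \right)} = \left(F + M\right) - 19 = -19 + F + M$)
$V{\left(d,y \right)} = \sqrt{2} \sqrt{y}$ ($V{\left(d,y \right)} = \sqrt{2 y} = \sqrt{2} \sqrt{y}$)
$\left(V{\left(z{\left(15,20 \right)},239 \right)} - 64373\right) + 335251 = \left(\sqrt{2} \sqrt{239} - 64373\right) + 335251 = \left(\sqrt{478} - 64373\right) + 335251 = \left(-64373 + \sqrt{478}\right) + 335251 = 270878 + \sqrt{478}$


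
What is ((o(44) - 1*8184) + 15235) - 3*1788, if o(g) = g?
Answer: 1731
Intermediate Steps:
((o(44) - 1*8184) + 15235) - 3*1788 = ((44 - 1*8184) + 15235) - 3*1788 = ((44 - 8184) + 15235) - 5364 = (-8140 + 15235) - 5364 = 7095 - 5364 = 1731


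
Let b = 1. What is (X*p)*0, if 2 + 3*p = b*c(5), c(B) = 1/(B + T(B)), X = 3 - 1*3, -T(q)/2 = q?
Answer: 0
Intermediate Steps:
T(q) = -2*q
X = 0 (X = 3 - 3 = 0)
c(B) = -1/B (c(B) = 1/(B - 2*B) = 1/(-B) = -1/B)
p = -11/15 (p = -2/3 + (1*(-1/5))/3 = -2/3 + (1/3)*(-1/5) = -2/3 - 1/15 = -11/15 ≈ -0.73333)
(X*p)*0 = (0*(-11/15))*0 = 0*0 = 0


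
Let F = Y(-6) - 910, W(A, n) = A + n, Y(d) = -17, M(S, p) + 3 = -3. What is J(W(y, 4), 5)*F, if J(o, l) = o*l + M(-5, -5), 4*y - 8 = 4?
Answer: -26883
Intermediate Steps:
y = 3 (y = 2 + (¼)*4 = 2 + 1 = 3)
M(S, p) = -6 (M(S, p) = -3 - 3 = -6)
J(o, l) = -6 + l*o (J(o, l) = o*l - 6 = l*o - 6 = -6 + l*o)
F = -927 (F = -17 - 910 = -927)
J(W(y, 4), 5)*F = (-6 + 5*(3 + 4))*(-927) = (-6 + 5*7)*(-927) = (-6 + 35)*(-927) = 29*(-927) = -26883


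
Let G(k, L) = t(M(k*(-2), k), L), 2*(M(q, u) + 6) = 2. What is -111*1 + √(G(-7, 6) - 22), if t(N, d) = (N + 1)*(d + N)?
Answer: -111 + I*√26 ≈ -111.0 + 5.099*I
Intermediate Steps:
M(q, u) = -5 (M(q, u) = -6 + (½)*2 = -6 + 1 = -5)
t(N, d) = (1 + N)*(N + d)
G(k, L) = 20 - 4*L (G(k, L) = -5 + L + (-5)² - 5*L = -5 + L + 25 - 5*L = 20 - 4*L)
-111*1 + √(G(-7, 6) - 22) = -111*1 + √((20 - 4*6) - 22) = -111 + √((20 - 24) - 22) = -111 + √(-4 - 22) = -111 + √(-26) = -111 + I*√26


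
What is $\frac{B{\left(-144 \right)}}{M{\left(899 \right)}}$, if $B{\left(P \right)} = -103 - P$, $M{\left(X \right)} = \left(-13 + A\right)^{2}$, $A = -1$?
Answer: $\frac{41}{196} \approx 0.20918$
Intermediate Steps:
$M{\left(X \right)} = 196$ ($M{\left(X \right)} = \left(-13 - 1\right)^{2} = \left(-14\right)^{2} = 196$)
$\frac{B{\left(-144 \right)}}{M{\left(899 \right)}} = \frac{-103 - -144}{196} = \left(-103 + 144\right) \frac{1}{196} = 41 \cdot \frac{1}{196} = \frac{41}{196}$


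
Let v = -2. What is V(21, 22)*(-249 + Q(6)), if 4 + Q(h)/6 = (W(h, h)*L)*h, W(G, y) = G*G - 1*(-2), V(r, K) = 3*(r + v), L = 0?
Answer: -15561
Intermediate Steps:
V(r, K) = -6 + 3*r (V(r, K) = 3*(r - 2) = 3*(-2 + r) = -6 + 3*r)
W(G, y) = 2 + G**2 (W(G, y) = G**2 + 2 = 2 + G**2)
Q(h) = -24 (Q(h) = -24 + 6*(((2 + h**2)*0)*h) = -24 + 6*(0*h) = -24 + 6*0 = -24 + 0 = -24)
V(21, 22)*(-249 + Q(6)) = (-6 + 3*21)*(-249 - 24) = (-6 + 63)*(-273) = 57*(-273) = -15561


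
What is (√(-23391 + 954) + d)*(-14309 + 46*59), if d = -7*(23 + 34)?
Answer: 4626405 - 104355*I*√277 ≈ 4.6264e+6 - 1.7368e+6*I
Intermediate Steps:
d = -399 (d = -7*57 = -399)
(√(-23391 + 954) + d)*(-14309 + 46*59) = (√(-23391 + 954) - 399)*(-14309 + 46*59) = (√(-22437) - 399)*(-14309 + 2714) = (9*I*√277 - 399)*(-11595) = (-399 + 9*I*√277)*(-11595) = 4626405 - 104355*I*√277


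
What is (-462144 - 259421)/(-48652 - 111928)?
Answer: 144313/32116 ≈ 4.4935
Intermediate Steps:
(-462144 - 259421)/(-48652 - 111928) = -721565/(-160580) = -721565*(-1/160580) = 144313/32116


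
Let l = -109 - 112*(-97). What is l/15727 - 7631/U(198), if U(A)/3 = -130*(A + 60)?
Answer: 92475449/121726980 ≈ 0.75970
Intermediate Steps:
U(A) = -23400 - 390*A (U(A) = 3*(-130*(A + 60)) = 3*(-130*(60 + A)) = 3*(-7800 - 130*A) = -23400 - 390*A)
l = 10755 (l = -109 + 10864 = 10755)
l/15727 - 7631/U(198) = 10755/15727 - 7631/(-23400 - 390*198) = 10755*(1/15727) - 7631/(-23400 - 77220) = 10755/15727 - 7631/(-100620) = 10755/15727 - 7631*(-1/100620) = 10755/15727 + 587/7740 = 92475449/121726980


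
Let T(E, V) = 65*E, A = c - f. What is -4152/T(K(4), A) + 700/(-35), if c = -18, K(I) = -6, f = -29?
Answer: -608/65 ≈ -9.3539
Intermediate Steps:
A = 11 (A = -18 - 1*(-29) = -18 + 29 = 11)
-4152/T(K(4), A) + 700/(-35) = -4152/(65*(-6)) + 700/(-35) = -4152/(-390) + 700*(-1/35) = -4152*(-1/390) - 20 = 692/65 - 20 = -608/65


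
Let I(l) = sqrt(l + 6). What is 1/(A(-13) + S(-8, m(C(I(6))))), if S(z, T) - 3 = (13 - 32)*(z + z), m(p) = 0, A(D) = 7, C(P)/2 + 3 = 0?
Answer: 1/314 ≈ 0.0031847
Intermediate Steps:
I(l) = sqrt(6 + l)
C(P) = -6 (C(P) = -6 + 2*0 = -6 + 0 = -6)
S(z, T) = 3 - 38*z (S(z, T) = 3 + (13 - 32)*(z + z) = 3 - 38*z)
1/(A(-13) + S(-8, m(C(I(6))))) = 1/(7 + (3 - 38*(-8))) = 1/(7 + (3 + 304)) = 1/(7 + 307) = 1/314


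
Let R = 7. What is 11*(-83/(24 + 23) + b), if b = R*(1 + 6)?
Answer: 24420/47 ≈ 519.57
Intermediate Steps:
b = 49 (b = 7*(1 + 6) = 7*7 = 49)
11*(-83/(24 + 23) + b) = 11*(-83/(24 + 23) + 49) = 11*(-83/47 + 49) = 11*(2220/47) = 24420/47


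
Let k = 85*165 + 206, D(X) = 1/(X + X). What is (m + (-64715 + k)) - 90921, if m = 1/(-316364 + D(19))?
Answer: -1699947012593/12021831 ≈ -1.4141e+5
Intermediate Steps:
D(X) = 1/(2*X)
k = 14231 (k = 14025 + 206 = 14231)
m = -38/12021831 (m = 1/(-316364 + (½)/19) = 1/(-316364 + (½)*(1/19)) = 1/(-316364 + 1/38) = 1/(-12021831/38) = -38/12021831 ≈ -3.1609e-6)
(m + (-64715 + k)) - 90921 = (-38/12021831 + (-64715 + 14231)) - 90921 = (-38/12021831 - 50484) - 90921 = -606910116242/12021831 - 90921 = -1699947012593/12021831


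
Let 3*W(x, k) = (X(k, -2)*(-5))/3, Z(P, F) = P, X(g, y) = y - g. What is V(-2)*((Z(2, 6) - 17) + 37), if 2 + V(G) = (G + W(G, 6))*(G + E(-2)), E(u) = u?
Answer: -2332/9 ≈ -259.11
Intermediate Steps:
W(x, k) = 10/9 + 5*k/9 (W(x, k) = (((-2 - k)*(-5))/3)/3 = ((10 + 5*k)*(⅓))/3 = (10/3 + 5*k/3)/3 = 10/9 + 5*k/9)
V(G) = -2 + (-2 + G)*(40/9 + G) (V(G) = -2 + (G + (10/9 + (5/9)*6))*(G - 2) = -2 + (G + (10/9 + 10/3))*(-2 + G) = -2 + (G + 40/9)*(-2 + G) = -2 + (40/9 + G)*(-2 + G) = -2 + (-2 + G)*(40/9 + G))
V(-2)*((Z(2, 6) - 17) + 37) = (-98/9 + (-2)² + (22/9)*(-2))*((2 - 17) + 37) = (-98/9 + 4 - 44/9)*(-15 + 37) = -106/9*22 = -2332/9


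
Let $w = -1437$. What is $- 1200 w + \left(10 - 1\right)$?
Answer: $1724409$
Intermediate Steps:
$- 1200 w + \left(10 - 1\right) = \left(-1200\right) \left(-1437\right) + \left(10 - 1\right) = 1724400 + \left(10 - 1\right) = 1724400 + 9 = 1724409$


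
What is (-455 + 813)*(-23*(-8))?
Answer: 65872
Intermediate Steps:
(-455 + 813)*(-23*(-8)) = 358*184 = 65872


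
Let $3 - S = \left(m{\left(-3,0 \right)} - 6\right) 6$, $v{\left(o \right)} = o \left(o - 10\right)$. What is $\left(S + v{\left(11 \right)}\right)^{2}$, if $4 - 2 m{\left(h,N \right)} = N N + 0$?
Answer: $1444$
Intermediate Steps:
$m{\left(h,N \right)} = 2 - \frac{N^{2}}{2}$ ($m{\left(h,N \right)} = 2 - \frac{N N + 0}{2} = 2 - \frac{N^{2} + 0}{2} = 2 - \frac{N^{2}}{2}$)
$v{\left(o \right)} = o \left(-10 + o\right)$
$S = 27$ ($S = 3 - \left(\left(2 - \frac{0^{2}}{2}\right) - 6\right) 6 = 3 - \left(\left(2 - 0\right) - 6\right) 6 = 3 - \left(\left(2 + 0\right) - 6\right) 6 = 3 - \left(2 - 6\right) 6 = 3 - \left(-4\right) 6 = 3 - -24 = 3 + 24 = 27$)
$\left(S + v{\left(11 \right)}\right)^{2} = \left(27 + 11 \left(-10 + 11\right)\right)^{2} = \left(27 + 11 \cdot 1\right)^{2} = \left(27 + 11\right)^{2} = 38^{2} = 1444$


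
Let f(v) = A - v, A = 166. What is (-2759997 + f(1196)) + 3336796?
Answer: 575769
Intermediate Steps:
f(v) = 166 - v
(-2759997 + f(1196)) + 3336796 = (-2759997 + (166 - 1*1196)) + 3336796 = (-2759997 + (166 - 1196)) + 3336796 = (-2759997 - 1030) + 3336796 = -2761027 + 3336796 = 575769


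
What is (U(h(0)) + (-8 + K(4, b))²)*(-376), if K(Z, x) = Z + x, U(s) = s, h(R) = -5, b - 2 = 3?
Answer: 1504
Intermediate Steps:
b = 5 (b = 2 + 3 = 5)
(U(h(0)) + (-8 + K(4, b))²)*(-376) = (-5 + (-8 + (4 + 5))²)*(-376) = (-5 + (-8 + 9)²)*(-376) = (-5 + 1²)*(-376) = (-5 + 1)*(-376) = -4*(-376) = 1504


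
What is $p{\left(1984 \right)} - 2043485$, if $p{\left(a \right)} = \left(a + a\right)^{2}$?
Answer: $13701539$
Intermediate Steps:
$p{\left(a \right)} = 4 a^{2}$ ($p{\left(a \right)} = \left(2 a\right)^{2} = 4 a^{2}$)
$p{\left(1984 \right)} - 2043485 = 4 \cdot 1984^{2} - 2043485 = 4 \cdot 3936256 - 2043485 = 15745024 - 2043485 = 13701539$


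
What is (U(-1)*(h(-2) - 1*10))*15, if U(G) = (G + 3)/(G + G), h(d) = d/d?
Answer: 135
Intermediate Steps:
h(d) = 1
U(G) = (3 + G)/(2*G) (U(G) = (3 + G)/((2*G)) = (3 + G)*(1/(2*G)) = (3 + G)/(2*G))
(U(-1)*(h(-2) - 1*10))*15 = (((1/2)*(3 - 1)/(-1))*(1 - 1*10))*15 = (((1/2)*(-1)*2)*(1 - 10))*15 = -1*(-9)*15 = 9*15 = 135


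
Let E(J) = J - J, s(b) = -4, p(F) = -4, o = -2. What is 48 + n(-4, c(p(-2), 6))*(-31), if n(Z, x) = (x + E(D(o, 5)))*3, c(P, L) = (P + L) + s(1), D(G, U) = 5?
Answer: 234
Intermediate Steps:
E(J) = 0
c(P, L) = -4 + L + P (c(P, L) = (P + L) - 4 = (L + P) - 4 = -4 + L + P)
n(Z, x) = 3*x (n(Z, x) = (x + 0)*3 = x*3 = 3*x)
48 + n(-4, c(p(-2), 6))*(-31) = 48 + (3*(-4 + 6 - 4))*(-31) = 48 + (3*(-2))*(-31) = 48 - 6*(-31) = 48 + 186 = 234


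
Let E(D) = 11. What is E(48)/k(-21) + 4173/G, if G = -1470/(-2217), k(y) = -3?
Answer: 9246151/1470 ≈ 6289.9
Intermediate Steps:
G = 490/739 (G = -1470*(-1/2217) = 490/739 ≈ 0.66306)
E(48)/k(-21) + 4173/G = 11/(-3) + 4173/(490/739) = 11*(-1/3) + 4173*(739/490) = -11/3 + 3083847/490 = 9246151/1470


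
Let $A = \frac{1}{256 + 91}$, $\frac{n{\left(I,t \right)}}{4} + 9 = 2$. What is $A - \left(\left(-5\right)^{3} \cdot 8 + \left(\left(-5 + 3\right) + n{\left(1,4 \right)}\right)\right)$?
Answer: $\frac{357411}{347} \approx 1030.0$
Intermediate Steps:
$n{\left(I,t \right)} = -28$ ($n{\left(I,t \right)} = -36 + 4 \cdot 2 = -36 + 8 = -28$)
$A = \frac{1}{347} \approx 0.0028818$
$A - \left(\left(-5\right)^{3} \cdot 8 + \left(\left(-5 + 3\right) + n{\left(1,4 \right)}\right)\right) = \frac{1}{347} - \left(\left(-5\right)^{3} \cdot 8 + \left(\left(-5 + 3\right) - 28\right)\right) = \frac{1}{347} - \left(\left(-125\right) 8 - 30\right) = \frac{1}{347} - \left(-1000 - 30\right) = \frac{1}{347} - -1030 = \frac{1}{347} + 1030 = \frac{357411}{347}$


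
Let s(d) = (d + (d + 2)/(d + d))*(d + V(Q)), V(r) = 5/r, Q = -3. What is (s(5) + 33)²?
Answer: 2704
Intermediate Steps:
s(d) = (-5/3 + d)*(d + (2 + d)/(2*d)) (s(d) = (d + (d + 2)/(d + d))*(d + 5/(-3)) = (d + (2 + d)/((2*d)))*(d + 5*(-⅓)) = (d + (2 + d)*(1/(2*d)))*(d - 5/3) = (d + (2 + d)/(2*d))*(-5/3 + d) = (-5/3 + d)*(d + (2 + d)/(2*d)))
(s(5) + 33)² = ((⅙)*(-10 + 5*(1 - 7*5 + 6*5²))/5 + 33)² = ((⅙)*(⅕)*(-10 + 5*(1 - 35 + 6*25)) + 33)² = ((⅙)*(⅕)*(-10 + 5*(1 - 35 + 150)) + 33)² = ((⅙)*(⅕)*(-10 + 5*116) + 33)² = ((⅙)*(⅕)*(-10 + 580) + 33)² = ((⅙)*(⅕)*570 + 33)² = (19 + 33)² = 52² = 2704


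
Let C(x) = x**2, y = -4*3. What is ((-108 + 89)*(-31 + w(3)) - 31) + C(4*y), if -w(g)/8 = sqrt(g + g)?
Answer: 2862 + 152*sqrt(6) ≈ 3234.3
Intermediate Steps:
w(g) = -8*sqrt(2)*sqrt(g) (w(g) = -8*sqrt(g + g) = -8*sqrt(2)*sqrt(g))
y = -12
((-108 + 89)*(-31 + w(3)) - 31) + C(4*y) = ((-108 + 89)*(-31 - 8*sqrt(2)*sqrt(3)) - 31) + (4*(-12))**2 = (-19*(-31 - 8*sqrt(6)) - 31) + (-48)**2 = ((589 + 152*sqrt(6)) - 31) + 2304 = (558 + 152*sqrt(6)) + 2304 = 2862 + 152*sqrt(6)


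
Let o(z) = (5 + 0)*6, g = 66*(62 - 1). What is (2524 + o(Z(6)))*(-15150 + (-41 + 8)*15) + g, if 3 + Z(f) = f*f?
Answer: -39953304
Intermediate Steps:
g = 4026 (g = 66*61 = 4026)
Z(f) = -3 + f**2 (Z(f) = -3 + f*f = -3 + f**2)
o(z) = 30 (o(z) = 5*6 = 30)
(2524 + o(Z(6)))*(-15150 + (-41 + 8)*15) + g = (2524 + 30)*(-15150 + (-41 + 8)*15) + 4026 = 2554*(-15150 - 33*15) + 4026 = 2554*(-15150 - 495) + 4026 = 2554*(-15645) + 4026 = -39957330 + 4026 = -39953304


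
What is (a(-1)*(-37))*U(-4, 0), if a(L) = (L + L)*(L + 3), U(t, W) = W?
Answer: 0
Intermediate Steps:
a(L) = 2*L*(3 + L) (a(L) = (2*L)*(3 + L) = 2*L*(3 + L))
(a(-1)*(-37))*U(-4, 0) = ((2*(-1)*(3 - 1))*(-37))*0 = ((2*(-1)*2)*(-37))*0 = -4*(-37)*0 = 148*0 = 0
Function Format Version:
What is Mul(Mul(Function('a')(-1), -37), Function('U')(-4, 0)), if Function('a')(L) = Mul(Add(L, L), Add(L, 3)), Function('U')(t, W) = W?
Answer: 0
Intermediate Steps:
Function('a')(L) = Mul(2, L, Add(3, L)) (Function('a')(L) = Mul(Mul(2, L), Add(3, L)) = Mul(2, L, Add(3, L)))
Mul(Mul(Function('a')(-1), -37), Function('U')(-4, 0)) = Mul(Mul(Mul(2, -1, Add(3, -1)), -37), 0) = Mul(Mul(Mul(2, -1, 2), -37), 0) = Mul(Mul(-4, -37), 0) = Mul(148, 0) = 0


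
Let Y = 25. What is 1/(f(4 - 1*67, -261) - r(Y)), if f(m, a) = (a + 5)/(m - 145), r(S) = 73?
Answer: -13/933 ≈ -0.013934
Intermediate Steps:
f(m, a) = (5 + a)/(-145 + m)
1/(f(4 - 1*67, -261) - r(Y)) = 1/((5 - 261)/(-145 + (4 - 1*67)) - 1*73) = 1/(-256/(-145 + (4 - 67)) - 73) = 1/(-256/(-145 - 63) - 73) = 1/(-256/(-208) - 73) = 1/(-1/208*(-256) - 73) = 1/(16/13 - 73) = 1/(-933/13) = -13/933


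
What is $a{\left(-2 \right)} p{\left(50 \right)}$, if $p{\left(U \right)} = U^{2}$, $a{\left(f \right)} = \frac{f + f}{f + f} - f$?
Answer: $7500$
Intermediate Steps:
$a{\left(f \right)} = 1 - f$ ($a{\left(f \right)} = \frac{2 f}{2 f} - f = 2 f \frac{1}{2 f} - f = 1 - f$)
$a{\left(-2 \right)} p{\left(50 \right)} = \left(1 - -2\right) 50^{2} = \left(1 + 2\right) 2500 = 3 \cdot 2500 = 7500$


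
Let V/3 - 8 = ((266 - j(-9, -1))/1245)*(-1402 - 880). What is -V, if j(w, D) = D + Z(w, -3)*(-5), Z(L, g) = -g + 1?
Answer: 644974/415 ≈ 1554.2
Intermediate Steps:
Z(L, g) = 1 - g
j(w, D) = -20 + D (j(w, D) = D + (1 - 1*(-3))*(-5) = D + (1 + 3)*(-5) = D + 4*(-5) = D - 20 = -20 + D)
V = -644974/415 (V = 24 + 3*(((266 - (-20 - 1))/1245)*(-1402 - 880)) = 24 + 3*(((266 - 1*(-21))*(1/1245))*(-2282)) = 24 + 3*(((266 + 21)*(1/1245))*(-2282)) = 24 + 3*((287*(1/1245))*(-2282)) = 24 + 3*((287/1245)*(-2282)) = 24 + 3*(-654934/1245) = 24 - 654934/415 = -644974/415 ≈ -1554.2)
-V = -1*(-644974/415) = 644974/415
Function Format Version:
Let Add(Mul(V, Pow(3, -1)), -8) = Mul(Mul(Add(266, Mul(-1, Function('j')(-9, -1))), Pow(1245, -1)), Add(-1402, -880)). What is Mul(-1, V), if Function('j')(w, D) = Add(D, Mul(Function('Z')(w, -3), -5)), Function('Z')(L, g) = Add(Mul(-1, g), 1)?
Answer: Rational(644974, 415) ≈ 1554.2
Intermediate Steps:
Function('Z')(L, g) = Add(1, Mul(-1, g))
Function('j')(w, D) = Add(-20, D) (Function('j')(w, D) = Add(D, Mul(Add(1, Mul(-1, -3)), -5)) = Add(D, Mul(Add(1, 3), -5)) = Add(D, Mul(4, -5)) = Add(D, -20) = Add(-20, D))
V = Rational(-644974, 415) (V = Add(24, Mul(3, Mul(Mul(Add(266, Mul(-1, Add(-20, -1))), Pow(1245, -1)), Add(-1402, -880)))) = Add(24, Mul(3, Mul(Mul(Add(266, Mul(-1, -21)), Rational(1, 1245)), -2282))) = Add(24, Mul(3, Mul(Mul(Add(266, 21), Rational(1, 1245)), -2282))) = Add(24, Mul(3, Mul(Mul(287, Rational(1, 1245)), -2282))) = Add(24, Mul(3, Mul(Rational(287, 1245), -2282))) = Add(24, Mul(3, Rational(-654934, 1245))) = Add(24, Rational(-654934, 415)) = Rational(-644974, 415) ≈ -1554.2)
Mul(-1, V) = Mul(-1, Rational(-644974, 415)) = Rational(644974, 415)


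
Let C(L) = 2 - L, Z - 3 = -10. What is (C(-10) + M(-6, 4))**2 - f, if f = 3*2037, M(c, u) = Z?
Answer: -6086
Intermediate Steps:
Z = -7 (Z = 3 - 10 = -7)
M(c, u) = -7
f = 6111
(C(-10) + M(-6, 4))**2 - f = ((2 - 1*(-10)) - 7)**2 - 1*6111 = ((2 + 10) - 7)**2 - 6111 = (12 - 7)**2 - 6111 = 5**2 - 6111 = 25 - 6111 = -6086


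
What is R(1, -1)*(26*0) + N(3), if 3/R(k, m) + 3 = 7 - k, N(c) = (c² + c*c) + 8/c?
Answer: 62/3 ≈ 20.667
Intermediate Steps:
N(c) = 2*c² + 8/c (N(c) = (c² + c²) + 8/c = 2*c² + 8/c)
R(k, m) = 3/(4 - k) (R(k, m) = 3/(-3 + (7 - k)) = 3/(4 - k))
R(1, -1)*(26*0) + N(3) = (-3/(-4 + 1))*(26*0) + 2*(4 + 3³)/3 = -3/(-3)*0 + 2*(⅓)*(4 + 27) = -3*(-⅓)*0 + 2*(⅓)*31 = 1*0 + 62/3 = 0 + 62/3 = 62/3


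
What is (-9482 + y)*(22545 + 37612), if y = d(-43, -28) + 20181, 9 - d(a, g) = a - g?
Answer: 645063511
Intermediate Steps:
d(a, g) = 9 + g - a (d(a, g) = 9 - (a - g) = 9 + (g - a) = 9 + g - a)
y = 20205 (y = (9 - 28 - 1*(-43)) + 20181 = (9 - 28 + 43) + 20181 = 24 + 20181 = 20205)
(-9482 + y)*(22545 + 37612) = (-9482 + 20205)*(22545 + 37612) = 10723*60157 = 645063511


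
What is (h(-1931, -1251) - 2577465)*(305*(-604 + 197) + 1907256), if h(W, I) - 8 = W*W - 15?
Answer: 2052887592969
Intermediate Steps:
h(W, I) = -7 + W**2 (h(W, I) = 8 + (W*W - 15) = 8 + (W**2 - 15) = 8 + (-15 + W**2) = -7 + W**2)
(h(-1931, -1251) - 2577465)*(305*(-604 + 197) + 1907256) = ((-7 + (-1931)**2) - 2577465)*(305*(-604 + 197) + 1907256) = ((-7 + 3728761) - 2577465)*(305*(-407) + 1907256) = (3728754 - 2577465)*(-124135 + 1907256) = 1151289*1783121 = 2052887592969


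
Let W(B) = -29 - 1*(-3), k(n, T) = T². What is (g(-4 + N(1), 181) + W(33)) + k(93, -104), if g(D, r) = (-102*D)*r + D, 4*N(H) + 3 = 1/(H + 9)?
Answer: 3920729/40 ≈ 98018.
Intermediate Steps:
N(H) = -¾ + 1/(4*(9 + H)) (N(H) = -¾ + 1/(4*(H + 9)) = -¾ + 1/(4*(9 + H)))
g(D, r) = D - 102*D*r (g(D, r) = -102*D*r + D = D - 102*D*r)
W(B) = -26 (W(B) = -29 + 3 = -26)
(g(-4 + N(1), 181) + W(33)) + k(93, -104) = ((-4 + (-26 - 3*1)/(4*(9 + 1)))*(1 - 102*181) - 26) + (-104)² = ((-4 + (¼)*(-26 - 3)/10)*(1 - 18462) - 26) + 10816 = ((-4 + (¼)*(⅒)*(-29))*(-18461) - 26) + 10816 = ((-4 - 29/40)*(-18461) - 26) + 10816 = (-189/40*(-18461) - 26) + 10816 = (3489129/40 - 26) + 10816 = 3488089/40 + 10816 = 3920729/40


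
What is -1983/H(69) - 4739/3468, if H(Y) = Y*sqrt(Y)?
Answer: -4739/3468 - 661*sqrt(69)/1587 ≈ -4.8263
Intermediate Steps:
H(Y) = Y**(3/2)
-1983/H(69) - 4739/3468 = -1983*sqrt(69)/4761 - 4739/3468 = -1983*sqrt(69)/4761 - 4739*1/3468 = -661*sqrt(69)/1587 - 4739/3468 = -4739/3468 - 661*sqrt(69)/1587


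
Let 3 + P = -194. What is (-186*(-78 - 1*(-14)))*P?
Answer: -2345088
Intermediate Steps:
P = -197 (P = -3 - 194 = -197)
(-186*(-78 - 1*(-14)))*P = -186*(-78 - 1*(-14))*(-197) = -186*(-78 + 14)*(-197) = -186*(-64)*(-197) = 11904*(-197) = -2345088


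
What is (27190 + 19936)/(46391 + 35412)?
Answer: 47126/81803 ≈ 0.57609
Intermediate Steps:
(27190 + 19936)/(46391 + 35412) = 47126/81803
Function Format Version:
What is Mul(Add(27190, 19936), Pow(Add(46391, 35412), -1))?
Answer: Rational(47126, 81803) ≈ 0.57609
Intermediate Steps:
Mul(Add(27190, 19936), Pow(Add(46391, 35412), -1)) = Mul(47126, Pow(81803, -1)) = Mul(47126, Rational(1, 81803)) = Rational(47126, 81803)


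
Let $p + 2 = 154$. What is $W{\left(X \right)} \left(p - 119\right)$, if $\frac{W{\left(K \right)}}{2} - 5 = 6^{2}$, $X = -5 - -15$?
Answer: $2706$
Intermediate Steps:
$p = 152$ ($p = -2 + 154 = 152$)
$X = 10$ ($X = -5 + 15 = 10$)
$W{\left(K \right)} = 82$ ($W{\left(K \right)} = 10 + 2 \cdot 6^{2} = 10 + 2 \cdot 36 = 10 + 72 = 82$)
$W{\left(X \right)} \left(p - 119\right) = 82 \left(152 - 119\right) = 82 \cdot 33 = 2706$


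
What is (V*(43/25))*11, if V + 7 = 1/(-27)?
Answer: -17974/135 ≈ -133.14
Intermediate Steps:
V = -190/27 (V = -7 + 1/(-27) = -7 - 1/27 = -190/27 ≈ -7.0370)
(V*(43/25))*11 = -8170/(27*25)*11 = -190/27*43/25*11 = -1634/135*11 = -17974/135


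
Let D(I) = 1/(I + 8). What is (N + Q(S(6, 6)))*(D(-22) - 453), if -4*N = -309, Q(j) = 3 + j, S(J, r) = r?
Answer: -2188335/56 ≈ -39077.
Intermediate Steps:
N = 309/4 (N = -1/4*(-309) = 309/4 ≈ 77.250)
D(I) = 1/(8 + I)
(N + Q(S(6, 6)))*(D(-22) - 453) = (309/4 + (3 + 6))*(1/(8 - 22) - 453) = (309/4 + 9)*(1/(-14) - 453) = 345*(-1/14 - 453)/4 = (345/4)*(-6343/14) = -2188335/56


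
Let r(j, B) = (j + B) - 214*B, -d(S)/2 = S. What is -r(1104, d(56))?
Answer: -24960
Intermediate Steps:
d(S) = -2*S
r(j, B) = j - 213*B (r(j, B) = (B + j) - 214*B = j - 213*B)
-r(1104, d(56)) = -(1104 - (-426)*56) = -(1104 - 213*(-112)) = -(1104 + 23856) = -1*24960 = -24960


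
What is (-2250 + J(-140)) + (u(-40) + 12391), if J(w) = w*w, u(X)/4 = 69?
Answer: 30017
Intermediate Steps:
u(X) = 276 (u(X) = 4*69 = 276)
J(w) = w²
(-2250 + J(-140)) + (u(-40) + 12391) = (-2250 + (-140)²) + (276 + 12391) = (-2250 + 19600) + 12667 = 17350 + 12667 = 30017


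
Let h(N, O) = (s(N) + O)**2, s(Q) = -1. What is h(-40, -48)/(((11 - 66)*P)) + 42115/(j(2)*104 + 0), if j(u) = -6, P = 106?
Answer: -123514337/1818960 ≈ -67.904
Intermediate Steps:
h(N, O) = (-1 + O)**2
h(-40, -48)/(((11 - 66)*P)) + 42115/(j(2)*104 + 0) = (-1 - 48)**2/(((11 - 66)*106)) + 42115/(-6*104 + 0) = (-49)**2/((-55*106)) + 42115/(-624 + 0) = 2401/(-5830) + 42115/(-624) = 2401*(-1/5830) + 42115*(-1/624) = -2401/5830 - 42115/624 = -123514337/1818960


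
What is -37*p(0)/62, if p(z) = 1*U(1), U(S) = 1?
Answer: -37/62 ≈ -0.59677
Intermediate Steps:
p(z) = 1 (p(z) = 1*1 = 1)
-37*p(0)/62 = -37*1/62 = -37/62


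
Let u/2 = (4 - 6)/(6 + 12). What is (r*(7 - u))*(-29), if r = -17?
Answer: 32045/9 ≈ 3560.6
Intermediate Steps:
u = -2/9 (u = 2*((4 - 6)/(6 + 12)) = 2*(-2/18) = 2*(-2*1/18) = 2*(-⅑) = -2/9 ≈ -0.22222)
(r*(7 - u))*(-29) = -17*(7 - 1*(-2/9))*(-29) = -17*(7 + 2/9)*(-29) = -17*65/9*(-29) = -1105/9*(-29) = 32045/9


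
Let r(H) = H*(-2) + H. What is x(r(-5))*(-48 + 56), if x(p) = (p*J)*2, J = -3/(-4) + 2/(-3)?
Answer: 20/3 ≈ 6.6667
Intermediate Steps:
J = 1/12 (J = -3*(-¼) + 2*(-⅓) = ¾ - ⅔ = 1/12 ≈ 0.083333)
r(H) = -H (r(H) = -2*H + H = -H)
x(p) = p/6 (x(p) = (p*(1/12))*2 = (p/12)*2 = p/6)
x(r(-5))*(-48 + 56) = ((-1*(-5))/6)*(-48 + 56) = ((⅙)*5)*8 = (⅚)*8 = 20/3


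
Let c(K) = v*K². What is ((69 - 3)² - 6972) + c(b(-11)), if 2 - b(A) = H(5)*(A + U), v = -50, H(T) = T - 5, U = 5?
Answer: -2816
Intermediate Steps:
H(T) = -5 + T
b(A) = 2 (b(A) = 2 - (-5 + 5)*(A + 5) = 2 - 0*(5 + A) = 2 - 1*0 = 2 + 0 = 2)
c(K) = -50*K²
((69 - 3)² - 6972) + c(b(-11)) = ((69 - 3)² - 6972) - 50*2² = (66² - 6972) - 50*4 = (4356 - 6972) - 200 = -2616 - 200 = -2816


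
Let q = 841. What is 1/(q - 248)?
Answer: 1/593 ≈ 0.0016863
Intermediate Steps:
1/(q - 248) = 1/(841 - 248) = 1/593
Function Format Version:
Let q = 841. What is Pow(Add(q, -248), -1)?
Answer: Rational(1, 593) ≈ 0.0016863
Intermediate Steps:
Pow(Add(q, -248), -1) = Pow(Add(841, -248), -1) = Pow(593, -1) = Rational(1, 593)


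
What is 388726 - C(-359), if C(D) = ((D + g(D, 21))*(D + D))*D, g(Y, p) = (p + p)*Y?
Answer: 3979460720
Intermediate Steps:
g(Y, p) = 2*Y*p (g(Y, p) = (2*p)*Y = 2*Y*p)
C(D) = 86*D**3 (C(D) = ((D + 2*D*21)*(D + D))*D = ((D + 42*D)*(2*D))*D = ((43*D)*(2*D))*D = (86*D**2)*D = 86*D**3)
388726 - C(-359) = 388726 - 86*(-359)**3 = 388726 - 86*(-46268279) = 388726 - 1*(-3979071994) = 388726 + 3979071994 = 3979460720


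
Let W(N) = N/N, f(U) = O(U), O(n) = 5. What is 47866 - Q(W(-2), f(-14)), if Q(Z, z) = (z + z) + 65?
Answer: 47791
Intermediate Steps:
f(U) = 5
W(N) = 1
Q(Z, z) = 65 + 2*z (Q(Z, z) = 2*z + 65 = 65 + 2*z)
47866 - Q(W(-2), f(-14)) = 47866 - (65 + 2*5) = 47866 - (65 + 10) = 47866 - 1*75 = 47866 - 75 = 47791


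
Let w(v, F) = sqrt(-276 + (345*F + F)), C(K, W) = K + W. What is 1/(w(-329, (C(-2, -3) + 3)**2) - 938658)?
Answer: -469329/440539419928 - sqrt(277)/440539419928 ≈ -1.0654e-6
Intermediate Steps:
w(v, F) = sqrt(-276 + 346*F)
1/(w(-329, (C(-2, -3) + 3)**2) - 938658) = 1/(sqrt(-276 + 346*((-2 - 3) + 3)**2) - 938658) = 1/(sqrt(-276 + 346*(-5 + 3)**2) - 938658) = 1/(sqrt(-276 + 346*(-2)**2) - 938658) = 1/(sqrt(-276 + 346*4) - 938658) = 1/(sqrt(-276 + 1384) - 938658) = 1/(sqrt(1108) - 938658) = 1/(2*sqrt(277) - 938658) = 1/(-938658 + 2*sqrt(277))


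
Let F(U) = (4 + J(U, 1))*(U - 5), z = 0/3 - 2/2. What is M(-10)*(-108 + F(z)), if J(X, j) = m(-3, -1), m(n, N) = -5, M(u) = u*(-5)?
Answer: -5100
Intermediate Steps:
M(u) = -5*u
z = -1 (z = 0*(⅓) - 2*½ = 0 - 1 = -1)
J(X, j) = -5
F(U) = 5 - U (F(U) = (4 - 5)*(U - 5) = -(-5 + U) = 5 - U)
M(-10)*(-108 + F(z)) = (-5*(-10))*(-108 + (5 - 1*(-1))) = 50*(-108 + (5 + 1)) = 50*(-108 + 6) = 50*(-102) = -5100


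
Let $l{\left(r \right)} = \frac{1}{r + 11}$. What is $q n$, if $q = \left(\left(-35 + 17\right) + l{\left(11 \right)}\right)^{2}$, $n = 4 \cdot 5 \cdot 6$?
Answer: $\frac{4680750}{121} \approx 38684.0$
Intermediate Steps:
$l{\left(r \right)} = \frac{1}{11 + r}$
$n = 120$ ($n = 20 \cdot 6 = 120$)
$q = \frac{156025}{484}$ ($q = \left(\left(-35 + 17\right) + \frac{1}{11 + 11}\right)^{2} = \left(-18 + \frac{1}{22}\right)^{2} = \left(- \frac{395}{22}\right)^{2} = \frac{156025}{484} \approx 322.37$)
$q n = \frac{156025}{484} \cdot 120 = \frac{4680750}{121}$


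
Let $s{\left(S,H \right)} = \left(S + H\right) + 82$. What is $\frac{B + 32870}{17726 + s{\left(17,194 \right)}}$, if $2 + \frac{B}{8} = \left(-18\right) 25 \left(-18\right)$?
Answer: $\frac{97654}{18019} \approx 5.4195$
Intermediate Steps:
$s{\left(S,H \right)} = 82 + H + S$ ($s{\left(S,H \right)} = \left(H + S\right) + 82 = 82 + H + S$)
$B = 64784$ ($B = -16 + 8 \left(-18\right) 25 \left(-18\right) = -16 + 8 \left(\left(-450\right) \left(-18\right)\right) = -16 + 8 \cdot 8100 = -16 + 64800 = 64784$)
$\frac{B + 32870}{17726 + s{\left(17,194 \right)}} = \frac{64784 + 32870}{17726 + \left(82 + 194 + 17\right)} = \frac{97654}{17726 + 293} = \frac{97654}{18019}$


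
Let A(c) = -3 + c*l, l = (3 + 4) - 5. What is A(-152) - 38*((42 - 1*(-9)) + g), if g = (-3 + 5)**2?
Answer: -2397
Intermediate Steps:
l = 2 (l = 7 - 5 = 2)
A(c) = -3 + 2*c (A(c) = -3 + c*2 = -3 + 2*c)
g = 4 (g = 2**2 = 4)
A(-152) - 38*((42 - 1*(-9)) + g) = (-3 + 2*(-152)) - 38*((42 - 1*(-9)) + 4) = (-3 - 304) - 38*((42 + 9) + 4) = -307 - 38*(51 + 4) = -307 - 38*55 = -307 - 1*2090 = -307 - 2090 = -2397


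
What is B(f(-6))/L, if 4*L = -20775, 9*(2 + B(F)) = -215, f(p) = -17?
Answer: 932/186975 ≈ 0.0049846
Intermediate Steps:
B(F) = -233/9 (B(F) = -2 + (1/9)*(-215) = -2 - 215/9 = -233/9)
L = -20775/4 (L = (1/4)*(-20775) = -20775/4 ≈ -5193.8)
B(f(-6))/L = -233/(9*(-20775/4)) = -233/9*(-4/20775) = 932/186975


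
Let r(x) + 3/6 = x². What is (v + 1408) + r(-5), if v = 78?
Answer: 3021/2 ≈ 1510.5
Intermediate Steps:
r(x) = -½ + x²
(v + 1408) + r(-5) = (78 + 1408) + (-½ + (-5)²) = 1486 + (-½ + 25) = 1486 + 49/2 = 3021/2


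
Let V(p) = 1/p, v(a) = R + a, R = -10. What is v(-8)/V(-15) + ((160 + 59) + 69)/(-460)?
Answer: 30978/115 ≈ 269.37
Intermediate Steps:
v(a) = -10 + a
v(-8)/V(-15) + ((160 + 59) + 69)/(-460) = (-10 - 8)/(1/(-15)) + ((160 + 59) + 69)/(-460) = -18/(-1/15) + (219 + 69)*(-1/460) = -18*(-15) + 288*(-1/460) = 270 - 72/115 = 30978/115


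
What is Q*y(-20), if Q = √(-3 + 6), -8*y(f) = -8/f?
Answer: -√3/20 ≈ -0.086603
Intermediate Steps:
y(f) = 1/f (y(f) = -(-1)/f = 1/f)
Q = √3 ≈ 1.7320
Q*y(-20) = √3/(-20) = √3*(-1/20) = -√3/20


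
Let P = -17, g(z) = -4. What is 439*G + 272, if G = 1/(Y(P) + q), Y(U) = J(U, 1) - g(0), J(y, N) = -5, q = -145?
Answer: 39273/146 ≈ 268.99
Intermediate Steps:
Y(U) = -1 (Y(U) = -5 - 1*(-4) = -5 + 4 = -1)
G = -1/146 (G = 1/(-1 - 145) = 1/(-146) = -1/146 ≈ -0.0068493)
439*G + 272 = 439*(-1/146) + 272 = -439/146 + 272 = 39273/146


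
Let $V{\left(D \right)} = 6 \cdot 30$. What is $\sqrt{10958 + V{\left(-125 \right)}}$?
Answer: $\sqrt{11138} \approx 105.54$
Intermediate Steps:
$V{\left(D \right)} = 180$
$\sqrt{10958 + V{\left(-125 \right)}} = \sqrt{10958 + 180} = \sqrt{11138}$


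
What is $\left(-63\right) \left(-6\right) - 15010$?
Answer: $-14632$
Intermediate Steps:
$\left(-63\right) \left(-6\right) - 15010 = 378 - 15010 = -14632$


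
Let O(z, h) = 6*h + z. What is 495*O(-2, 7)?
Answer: 19800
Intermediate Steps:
O(z, h) = z + 6*h
495*O(-2, 7) = 495*(-2 + 6*7) = 495*(-2 + 42) = 495*40 = 19800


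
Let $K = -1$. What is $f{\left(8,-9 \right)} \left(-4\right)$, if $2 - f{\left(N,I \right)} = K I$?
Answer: $28$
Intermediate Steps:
$f{\left(N,I \right)} = 2 + I$ ($f{\left(N,I \right)} = 2 - - I = 2 + I$)
$f{\left(8,-9 \right)} \left(-4\right) = \left(2 - 9\right) \left(-4\right) = \left(-7\right) \left(-4\right) = 28$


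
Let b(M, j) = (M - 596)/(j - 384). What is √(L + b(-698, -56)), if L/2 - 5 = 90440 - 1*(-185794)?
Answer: 47*√3026265/110 ≈ 743.29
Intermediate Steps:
L = 552478 (L = 10 + 2*(90440 - 1*(-185794)) = 10 + 2*(90440 + 185794) = 10 + 2*276234 = 10 + 552468 = 552478)
b(M, j) = (-596 + M)/(-384 + j)
√(L + b(-698, -56)) = √(552478 + (-596 - 698)/(-384 - 56)) = √(552478 - 1294/(-440)) = √(552478 - 1/440*(-1294)) = √(552478 + 647/220) = √(121545807/220) = 47*√3026265/110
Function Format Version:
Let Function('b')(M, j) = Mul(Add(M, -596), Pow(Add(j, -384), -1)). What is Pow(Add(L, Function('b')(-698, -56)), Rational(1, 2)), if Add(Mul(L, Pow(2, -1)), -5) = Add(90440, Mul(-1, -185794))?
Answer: Mul(Rational(47, 110), Pow(3026265, Rational(1, 2))) ≈ 743.29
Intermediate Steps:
L = 552478 (L = Add(10, Mul(2, Add(90440, Mul(-1, -185794)))) = Add(10, Mul(2, Add(90440, 185794))) = Add(10, Mul(2, 276234)) = Add(10, 552468) = 552478)
Function('b')(M, j) = Mul(Pow(Add(-384, j), -1), Add(-596, M)) (Function('b')(M, j) = Mul(Add(-596, M), Pow(Add(-384, j), -1)) = Mul(Pow(Add(-384, j), -1), Add(-596, M)))
Pow(Add(L, Function('b')(-698, -56)), Rational(1, 2)) = Pow(Add(552478, Mul(Pow(Add(-384, -56), -1), Add(-596, -698))), Rational(1, 2)) = Pow(Add(552478, Mul(Pow(-440, -1), -1294)), Rational(1, 2)) = Pow(Add(552478, Mul(Rational(-1, 440), -1294)), Rational(1, 2)) = Pow(Add(552478, Rational(647, 220)), Rational(1, 2)) = Pow(Rational(121545807, 220), Rational(1, 2)) = Mul(Rational(47, 110), Pow(3026265, Rational(1, 2)))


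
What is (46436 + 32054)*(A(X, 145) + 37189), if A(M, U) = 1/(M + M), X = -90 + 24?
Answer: 192651625015/66 ≈ 2.9190e+9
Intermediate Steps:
X = -66
A(M, U) = 1/(2*M)
(46436 + 32054)*(A(X, 145) + 37189) = (46436 + 32054)*((½)/(-66) + 37189) = 78490*((½)*(-1/66) + 37189) = 78490*(-1/132 + 37189) = 78490*(4908947/132) = 192651625015/66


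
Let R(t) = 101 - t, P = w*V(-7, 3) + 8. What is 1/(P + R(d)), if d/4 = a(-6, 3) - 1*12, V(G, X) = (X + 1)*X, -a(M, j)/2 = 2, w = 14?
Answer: 1/341 ≈ 0.0029326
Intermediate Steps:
a(M, j) = -4 (a(M, j) = -2*2 = -4)
V(G, X) = X*(1 + X) (V(G, X) = (1 + X)*X = X*(1 + X))
d = -64 (d = 4*(-4 - 1*12) = 4*(-4 - 12) = 4*(-16) = -64)
P = 176 (P = 14*(3*(1 + 3)) + 8 = 14*(3*4) + 8 = 14*12 + 8 = 168 + 8 = 176)
1/(P + R(d)) = 1/(176 + (101 - 1*(-64))) = 1/(176 + (101 + 64)) = 1/(176 + 165) = 1/341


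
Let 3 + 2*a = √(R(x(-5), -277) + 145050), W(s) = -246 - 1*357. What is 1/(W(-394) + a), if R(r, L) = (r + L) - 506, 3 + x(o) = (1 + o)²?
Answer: -2418/1317401 - 4*√36070/1317401 ≈ -0.0024121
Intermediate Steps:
x(o) = -3 + (1 + o)²
R(r, L) = -506 + L + r (R(r, L) = (L + r) - 506 = -506 + L + r)
W(s) = -603 (W(s) = -246 - 357 = -603)
a = -3/2 + √36070 (a = -3/2 + √((-506 - 277 + (-3 + (1 - 5)²)) + 145050)/2 = -3/2 + √((-506 - 277 + (-3 + (-4)²)) + 145050)/2 = -3/2 + √((-506 - 277 + (-3 + 16)) + 145050)/2 = -3/2 + √((-506 - 277 + 13) + 145050)/2 = -3/2 + √(-770 + 145050)/2 = -3/2 + √144280/2 = -3/2 + (2*√36070)/2 = -3/2 + √36070 ≈ 188.42)
1/(W(-394) + a) = 1/(-603 + (-3/2 + √36070)) = 1/(-1209/2 + √36070)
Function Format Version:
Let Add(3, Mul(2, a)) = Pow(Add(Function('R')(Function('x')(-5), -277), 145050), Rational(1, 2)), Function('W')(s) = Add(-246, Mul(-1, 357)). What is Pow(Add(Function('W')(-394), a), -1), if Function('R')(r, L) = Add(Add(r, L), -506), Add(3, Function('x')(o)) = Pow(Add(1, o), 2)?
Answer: Add(Rational(-2418, 1317401), Mul(Rational(-4, 1317401), Pow(36070, Rational(1, 2)))) ≈ -0.0024121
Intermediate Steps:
Function('x')(o) = Add(-3, Pow(Add(1, o), 2))
Function('R')(r, L) = Add(-506, L, r) (Function('R')(r, L) = Add(Add(L, r), -506) = Add(-506, L, r))
Function('W')(s) = -603 (Function('W')(s) = Add(-246, -357) = -603)
a = Add(Rational(-3, 2), Pow(36070, Rational(1, 2))) (a = Add(Rational(-3, 2), Mul(Rational(1, 2), Pow(Add(Add(-506, -277, Add(-3, Pow(Add(1, -5), 2))), 145050), Rational(1, 2)))) = Add(Rational(-3, 2), Mul(Rational(1, 2), Pow(Add(Add(-506, -277, Add(-3, Pow(-4, 2))), 145050), Rational(1, 2)))) = Add(Rational(-3, 2), Mul(Rational(1, 2), Pow(Add(Add(-506, -277, Add(-3, 16)), 145050), Rational(1, 2)))) = Add(Rational(-3, 2), Mul(Rational(1, 2), Pow(Add(Add(-506, -277, 13), 145050), Rational(1, 2)))) = Add(Rational(-3, 2), Mul(Rational(1, 2), Pow(Add(-770, 145050), Rational(1, 2)))) = Add(Rational(-3, 2), Mul(Rational(1, 2), Pow(144280, Rational(1, 2)))) = Add(Rational(-3, 2), Mul(Rational(1, 2), Mul(2, Pow(36070, Rational(1, 2))))) = Add(Rational(-3, 2), Pow(36070, Rational(1, 2))) ≈ 188.42)
Pow(Add(Function('W')(-394), a), -1) = Pow(Add(-603, Add(Rational(-3, 2), Pow(36070, Rational(1, 2)))), -1) = Pow(Add(Rational(-1209, 2), Pow(36070, Rational(1, 2))), -1)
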